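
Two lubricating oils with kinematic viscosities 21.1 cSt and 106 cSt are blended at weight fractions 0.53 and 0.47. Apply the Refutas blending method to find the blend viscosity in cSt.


Refutas method: VBN_i = 14.534*ln(ln(visc_i + 0.8)) + 10.975, blended linearly by mass fraction; since VBN is linear in VBI_i = ln(ln(visc_i + 0.8)) and the fractions sum to 1, blend VBI directly: visc = exp(exp(VBI_blend)) - 0.8
VBI_1 = ln(ln(21.1 + 0.8)) = 1.12703
VBI_2 = ln(ln(106 + 0.8)) = 1.54136
VBI_blend = 0.53 * 1.12703 + 0.47 * 1.54136 = 1.32177
visc_blend = exp(exp(1.32177)) - 0.8 = 41.72

41.72 cSt


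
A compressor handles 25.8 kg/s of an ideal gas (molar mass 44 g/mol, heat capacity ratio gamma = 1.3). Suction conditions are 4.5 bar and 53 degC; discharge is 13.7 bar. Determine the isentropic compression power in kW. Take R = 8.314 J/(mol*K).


Isentropic work: W = m*(gamma/(gamma-1))*(R*T1/MW)*((P2/P1)^((gamma-1)/gamma) - 1)
T1 = 53 + 273.15 = 326.15 K
Pressure ratio = 13.7 / 4.5 = 3.04444
Exponent = (1.3 - 1)/1.3 = 0.230769
(P2/P1)^exp - 1 = 3.04444^0.230769 - 1 = 0.29294
W = 25.8 * 1.3 / 0.3 * 8.314 * 326.15 / 44 * 0.29294 = 2018

2018 kW


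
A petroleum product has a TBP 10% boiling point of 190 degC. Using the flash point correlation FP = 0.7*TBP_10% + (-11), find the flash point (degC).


FP = 0.7 * 190 + (-11) = 122

122 degC


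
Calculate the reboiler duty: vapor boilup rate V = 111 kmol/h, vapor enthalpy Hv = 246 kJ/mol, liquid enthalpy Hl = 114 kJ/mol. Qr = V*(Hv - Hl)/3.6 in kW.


Qr = 111 * (246 - 114) / 3.6 = 111 * 132 / 3.6 = 4070

4070 kW


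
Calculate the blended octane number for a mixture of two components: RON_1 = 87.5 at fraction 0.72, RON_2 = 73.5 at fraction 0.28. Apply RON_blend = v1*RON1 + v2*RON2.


Linear blending: RON_blend = sum(vi * RONi)
Contribution 1: 0.72 * 87.5 = 63
Contribution 2: 0.28 * 73.5 = 20.58
RON_blend = 63 + 20.58 = 83.58

83.58


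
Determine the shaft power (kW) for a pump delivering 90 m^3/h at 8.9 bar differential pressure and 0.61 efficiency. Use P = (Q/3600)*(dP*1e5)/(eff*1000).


Q = 90 / 3600 = 0.025 m^3/s
P = 0.025 * (8.9 * 1e5) / 0.61 / 1000 = 36.48

36.48 kW


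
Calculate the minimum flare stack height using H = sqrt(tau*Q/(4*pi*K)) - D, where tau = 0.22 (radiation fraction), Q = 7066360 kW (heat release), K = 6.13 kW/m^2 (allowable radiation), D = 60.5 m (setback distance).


tau*Q/(4*pi*K) = 0.22 * 7066360 / (4 * pi * 6.13) = 20181.3
sqrt(20181.3) = 142.061
H = 142.061 - 60.5 = 81.56

81.56 m


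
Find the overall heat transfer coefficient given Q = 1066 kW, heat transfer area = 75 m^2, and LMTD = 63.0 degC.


From Q = U*A*LMTD, U = Q / (A * LMTD)
U = 1066 / (75 * 63.0) = 1066 / 4725 = 0.2256

0.2256 kW/(m^2*K)


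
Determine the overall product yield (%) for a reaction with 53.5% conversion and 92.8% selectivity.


Overall yield = conversion (%) * selectivity (%) / 100
Conversion = 53.5%, Selectivity = 92.8%
Y = 53.5 * 92.8 / 100
= 49.648 %

49.648 %


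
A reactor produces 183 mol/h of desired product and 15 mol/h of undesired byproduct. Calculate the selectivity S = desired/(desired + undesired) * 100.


Selectivity = desired / (desired + undesired) * 100
Total products = 183 + 15 = 198 mol/h
S = 183 / 198 * 100
= 0.9242 * 100
= 92.42 %

92.42 %


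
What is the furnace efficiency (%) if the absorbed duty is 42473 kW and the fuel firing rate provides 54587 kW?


Furnace efficiency = Q_absorbed / Q_fuel * 100
= 42473 / 54587 * 100 = 77.81

77.81 %


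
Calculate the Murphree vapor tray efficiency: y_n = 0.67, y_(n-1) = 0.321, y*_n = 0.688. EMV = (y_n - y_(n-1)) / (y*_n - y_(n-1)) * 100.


Murphree vapor efficiency: EMV = (y_n - y_(n-1)) / (y*_n - y_(n-1)) * 100
EMV = (0.67 - 0.321) / (0.688 - 0.321) * 100 = 0.349 / 0.367 * 100 = 95.10

95.10 %


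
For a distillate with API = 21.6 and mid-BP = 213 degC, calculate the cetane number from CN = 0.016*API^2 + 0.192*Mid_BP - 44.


CN = 0.016 * 21.6^2 + 0.192 * 213 - 44
CN = 7.46496 + 40.896 - 44 = 4.36096

4.36096


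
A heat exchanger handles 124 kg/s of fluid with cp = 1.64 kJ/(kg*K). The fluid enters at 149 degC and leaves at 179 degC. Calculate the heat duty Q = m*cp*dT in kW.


Q = m_dot * cp * delta_T
delta_T = 179 - 149 = 30 K
Q = 124 * 1.64 * 30
= 203.36 * 30
= 6100.8 kW

6100.8 kW


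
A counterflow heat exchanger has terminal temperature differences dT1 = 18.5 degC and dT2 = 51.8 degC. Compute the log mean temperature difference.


LMTD = (dT1 - dT2) / ln(dT1/dT2)
= (18.5 - 51.8) / ln(18.5 / 51.8) = -33.3 / -1.02962 = 32.34

32.34 degC


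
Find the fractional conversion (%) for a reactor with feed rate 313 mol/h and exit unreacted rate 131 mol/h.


X = (F_in - F_out) / F_in * 100
Moles reacted = 313 - 131 = 182
X = 182 / 313 * 100
= 0.5815 * 100
= 58.15 %

58.15 %


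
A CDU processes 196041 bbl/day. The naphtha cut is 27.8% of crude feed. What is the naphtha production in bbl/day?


Crude throughput = 196041 bbl/day
Fraction yield = 27.8%
yield = throughput * fraction / 100
yield = 196041 * 27.8 / 100 = 54499.398

54499.398 bbl/day


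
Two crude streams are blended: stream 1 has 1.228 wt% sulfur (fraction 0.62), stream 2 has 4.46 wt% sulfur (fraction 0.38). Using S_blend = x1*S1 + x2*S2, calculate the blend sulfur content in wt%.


Linear sulfur blending: S_blend = x1*S1 + x2*S2
Contribution 1: 0.62 * 1.228 = 0.76136 wt%
Contribution 2: 0.38 * 4.46 = 1.6948 wt%
S_blend = 0.76136 + 1.6948 = 2.45616

2.45616 wt%


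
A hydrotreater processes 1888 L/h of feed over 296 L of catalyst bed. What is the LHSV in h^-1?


LHSV = volumetric feed rate / catalyst volume
= 1888 L/h / 296 L
= 6.378 h^-1

6.378 h^-1


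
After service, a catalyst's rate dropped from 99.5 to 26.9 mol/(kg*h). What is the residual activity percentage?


Activity (%) = (rate_used / rate_fresh) * 100
rate_used = 26.9, rate_fresh = 99.5
= (26.9 / 99.5) * 100
= 0.2704 * 100 = 27.04

27.04 %


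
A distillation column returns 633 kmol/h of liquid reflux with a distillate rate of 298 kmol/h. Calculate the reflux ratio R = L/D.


Reflux ratio definition: R = L / D (liquid returned / distillate withdrawn)
L = 633 kmol/h, D = 298 kmol/h
R = 633 / 298 = 2.124

2.124


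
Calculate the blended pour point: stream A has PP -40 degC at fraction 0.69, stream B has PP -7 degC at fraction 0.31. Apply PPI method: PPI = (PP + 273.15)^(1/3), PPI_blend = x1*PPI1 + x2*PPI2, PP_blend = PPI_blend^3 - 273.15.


PPI_1 = (-40 + 273.15)^(1/3) = 6.15477
PPI_2 = (-7 + 273.15)^(1/3) = 6.432436
PPI_blend = 0.69 * 6.15477 + 0.31 * 6.432436 = 6.240846
PP_blend = 6.240846^3 - 273.15 = 243.0695 - 273.15 = -30.08

-30.08 degC


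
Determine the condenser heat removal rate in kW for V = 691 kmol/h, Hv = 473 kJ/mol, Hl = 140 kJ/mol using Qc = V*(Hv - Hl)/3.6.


Qc = 691 * (473 - 140) / 3.6 = 691 * 333 / 3.6 = 63920

63920 kW


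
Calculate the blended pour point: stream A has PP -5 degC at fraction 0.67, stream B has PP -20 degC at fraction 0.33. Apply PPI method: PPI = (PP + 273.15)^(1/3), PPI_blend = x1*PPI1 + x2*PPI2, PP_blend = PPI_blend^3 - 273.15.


PPI_1 = (-5 + 273.15)^(1/3) = 6.448508
PPI_2 = (-20 + 273.15)^(1/3) = 6.325953
PPI_blend = 0.67 * 6.448508 + 0.33 * 6.325953 = 6.408065
PP_blend = 6.408065^3 - 273.15 = 263.1363 - 273.15 = -10.01

-10.01 degC


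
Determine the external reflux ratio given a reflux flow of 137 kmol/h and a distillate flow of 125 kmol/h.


Reflux ratio definition: R = L / D (liquid returned / distillate withdrawn)
L = 137 kmol/h, D = 125 kmol/h
R = 137 / 125 = 1.096

1.096


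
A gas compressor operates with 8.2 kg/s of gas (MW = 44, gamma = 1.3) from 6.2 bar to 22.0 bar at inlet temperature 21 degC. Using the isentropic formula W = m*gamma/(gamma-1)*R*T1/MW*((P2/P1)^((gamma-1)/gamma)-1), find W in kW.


Isentropic work: W = m*(gamma/(gamma-1))*(R*T1/MW)*((P2/P1)^((gamma-1)/gamma) - 1)
T1 = 21 + 273.15 = 294.15 K
Pressure ratio = 22.0 / 6.2 = 3.54839
Exponent = (1.3 - 1)/1.3 = 0.230769
(P2/P1)^exp - 1 = 3.54839^0.230769 - 1 = 0.339461
W = 8.2 * 1.3 / 0.3 * 8.314 * 294.15 / 44 * 0.339461 = 670.4

670.4 kW


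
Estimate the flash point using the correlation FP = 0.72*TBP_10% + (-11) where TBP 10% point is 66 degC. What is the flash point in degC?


FP = 0.72 * 66 + (-11) = 36.52

36.52 degC


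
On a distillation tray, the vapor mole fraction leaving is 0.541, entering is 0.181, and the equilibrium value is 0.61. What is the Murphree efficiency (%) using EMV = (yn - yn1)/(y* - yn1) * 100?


Murphree vapor efficiency: EMV = (y_n - y_(n-1)) / (y*_n - y_(n-1)) * 100
EMV = (0.541 - 0.181) / (0.61 - 0.181) * 100 = 0.36 / 0.429 * 100 = 83.92

83.92 %


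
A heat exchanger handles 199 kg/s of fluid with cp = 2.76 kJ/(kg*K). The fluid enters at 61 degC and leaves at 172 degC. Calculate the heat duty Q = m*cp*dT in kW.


Q = m_dot * cp * delta_T
delta_T = 172 - 61 = 111 K
Q = 199 * 2.76 * 111
= 549.24 * 111
= 60965.64 kW

60965.64 kW


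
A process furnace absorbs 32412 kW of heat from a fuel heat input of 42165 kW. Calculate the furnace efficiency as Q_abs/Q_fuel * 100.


Furnace efficiency = Q_absorbed / Q_fuel * 100
= 32412 / 42165 * 100 = 76.87

76.87 %


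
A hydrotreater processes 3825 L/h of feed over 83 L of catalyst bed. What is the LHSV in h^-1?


LHSV = volumetric feed rate / catalyst volume
= 3825 L/h / 83 L
= 46.08 h^-1

46.08 h^-1


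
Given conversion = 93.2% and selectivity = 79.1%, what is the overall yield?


Overall yield = conversion (%) * selectivity (%) / 100
Conversion = 93.2%, Selectivity = 79.1%
Y = 93.2 * 79.1 / 100
= 73.7212 %

73.7212 %


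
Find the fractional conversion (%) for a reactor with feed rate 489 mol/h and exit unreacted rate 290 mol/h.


X = (F_in - F_out) / F_in * 100
Moles reacted = 489 - 290 = 199
X = 199 / 489 * 100
= 0.4070 * 100
= 40.70 %

40.70 %


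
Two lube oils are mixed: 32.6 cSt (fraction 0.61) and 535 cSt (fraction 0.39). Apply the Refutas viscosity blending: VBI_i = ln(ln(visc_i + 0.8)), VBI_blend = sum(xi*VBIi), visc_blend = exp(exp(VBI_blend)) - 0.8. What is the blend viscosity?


Refutas method: VBN_i = 14.534*ln(ln(visc_i + 0.8)) + 10.975, blended linearly by mass fraction; since VBN is linear in VBI_i = ln(ln(visc_i + 0.8)) and the fractions sum to 1, blend VBI directly: visc = exp(exp(VBI_blend)) - 0.8
VBI_1 = ln(ln(32.6 + 0.8)) = 1.2552
VBI_2 = ln(ln(535 + 0.8)) = 1.83797
VBI_blend = 0.61 * 1.2552 + 0.39 * 1.83797 = 1.48248
visc_blend = exp(exp(1.48248)) - 0.8 = 80.97

80.97 cSt


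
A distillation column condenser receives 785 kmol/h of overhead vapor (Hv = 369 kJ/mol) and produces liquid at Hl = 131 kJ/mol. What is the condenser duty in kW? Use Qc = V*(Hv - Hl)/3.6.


Qc = 785 * (369 - 131) / 3.6 = 785 * 238 / 3.6 = 51900

51900 kW


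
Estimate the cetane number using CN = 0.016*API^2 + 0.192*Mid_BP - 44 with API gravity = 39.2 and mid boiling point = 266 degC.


CN = 0.016 * 39.2^2 + 0.192 * 266 - 44
CN = 24.58624 + 51.072 - 44 = 31.65824

31.65824


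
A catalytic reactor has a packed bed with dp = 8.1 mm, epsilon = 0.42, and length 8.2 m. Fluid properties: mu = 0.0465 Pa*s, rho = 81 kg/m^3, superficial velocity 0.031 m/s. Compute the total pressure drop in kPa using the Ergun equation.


dp = 8.1 mm = 0.0081 m
Viscous term = 150*0.0465*0.031*(1-0.42)^2 / (0.0081^2*0.42^3) = 14963.9
Inertial term = 1.75*81*0.031^2*(1-0.42) / (0.0081*0.42^3) = 131.656
dP/L = 14963.9 + 131.656 = 15095.6 Pa/m
dP = 15095.6 * 8.2 / 1000 = 123.8 kPa

123.8 kPa


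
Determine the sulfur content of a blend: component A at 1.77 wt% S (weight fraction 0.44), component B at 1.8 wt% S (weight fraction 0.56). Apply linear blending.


Linear sulfur blending: S_blend = x1*S1 + x2*S2
Contribution 1: 0.44 * 1.77 = 0.7788 wt%
Contribution 2: 0.56 * 1.8 = 1.008 wt%
S_blend = 0.7788 + 1.008 = 1.7868

1.7868 wt%


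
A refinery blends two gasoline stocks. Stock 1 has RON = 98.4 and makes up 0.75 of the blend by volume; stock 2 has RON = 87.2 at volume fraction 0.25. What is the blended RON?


Linear blending: RON_blend = sum(vi * RONi)
Contribution 1: 0.75 * 98.4 = 73.8
Contribution 2: 0.25 * 87.2 = 21.8
RON_blend = 73.8 + 21.8 = 95.6

95.6


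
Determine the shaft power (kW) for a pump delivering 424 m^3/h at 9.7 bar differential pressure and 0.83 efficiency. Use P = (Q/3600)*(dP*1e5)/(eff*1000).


Q = 424 / 3600 = 0.117778 m^3/s
P = 0.117778 * (9.7 * 1e5) / 0.83 / 1000 = 137.6

137.6 kW


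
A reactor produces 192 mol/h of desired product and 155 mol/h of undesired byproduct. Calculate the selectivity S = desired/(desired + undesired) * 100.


Selectivity = desired / (desired + undesired) * 100
Total products = 192 + 155 = 347 mol/h
S = 192 / 347 * 100
= 0.5533 * 100
= 55.33 %

55.33 %


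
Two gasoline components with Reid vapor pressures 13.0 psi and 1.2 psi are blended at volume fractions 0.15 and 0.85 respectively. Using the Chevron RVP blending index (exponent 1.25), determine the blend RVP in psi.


Chevron index: RVP_blend = (sum xi*RVPi^1.25)^(1/1.25)
RVP^1.25 terms: 0.15 * 13.0^1.25 + 0.85 * 1.2^1.25 = 4.77028
RVP_blend = 4.77028^(1/1.25) = 3.490

3.490 psi


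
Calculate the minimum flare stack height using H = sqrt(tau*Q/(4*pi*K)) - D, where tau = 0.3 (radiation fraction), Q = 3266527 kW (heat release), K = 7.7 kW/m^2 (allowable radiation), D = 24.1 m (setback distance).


tau*Q/(4*pi*K) = 0.3 * 3266527 / (4 * pi * 7.7) = 10127.6
sqrt(10127.6) = 100.636
H = 100.636 - 24.1 = 76.54

76.54 m


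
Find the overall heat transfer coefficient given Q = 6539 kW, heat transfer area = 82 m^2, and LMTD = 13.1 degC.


From Q = U*A*LMTD, U = Q / (A * LMTD)
U = 6539 / (82 * 13.1) = 6539 / 1074.2 = 6.087

6.087 kW/(m^2*K)


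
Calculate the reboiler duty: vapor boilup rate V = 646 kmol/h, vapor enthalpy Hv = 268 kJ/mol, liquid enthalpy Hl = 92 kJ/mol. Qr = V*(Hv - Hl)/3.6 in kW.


Qr = 646 * (268 - 92) / 3.6 = 646 * 176 / 3.6 = 31580

31580 kW


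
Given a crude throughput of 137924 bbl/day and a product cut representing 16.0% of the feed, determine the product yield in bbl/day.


Crude throughput = 137924 bbl/day
Fraction yield = 16.0%
yield = throughput * fraction / 100
yield = 137924 * 16.0 / 100 = 22067.84

22067.84 bbl/day


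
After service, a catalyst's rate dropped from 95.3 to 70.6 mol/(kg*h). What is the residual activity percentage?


Activity (%) = (rate_used / rate_fresh) * 100
rate_used = 70.6, rate_fresh = 95.3
= (70.6 / 95.3) * 100
= 0.7408 * 100 = 74.08

74.08 %


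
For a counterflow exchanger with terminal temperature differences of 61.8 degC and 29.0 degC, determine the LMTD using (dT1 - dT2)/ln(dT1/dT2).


LMTD = (dT1 - dT2) / ln(dT1/dT2)
= (61.8 - 29.0) / ln(61.8 / 29.0) = 32.8 / 0.756608 = 43.35

43.35 degC


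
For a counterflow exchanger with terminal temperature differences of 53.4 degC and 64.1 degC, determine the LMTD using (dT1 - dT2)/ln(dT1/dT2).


LMTD = (dT1 - dT2) / ln(dT1/dT2)
= (53.4 - 64.1) / ln(53.4 / 64.1) = -10.7 / -0.182634 = 58.59

58.59 degC


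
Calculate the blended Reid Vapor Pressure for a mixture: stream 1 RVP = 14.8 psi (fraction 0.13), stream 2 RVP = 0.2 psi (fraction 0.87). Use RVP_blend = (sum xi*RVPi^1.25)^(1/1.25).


Chevron index: RVP_blend = (sum xi*RVPi^1.25)^(1/1.25)
RVP^1.25 terms: 0.13 * 14.8^1.25 + 0.87 * 0.2^1.25 = 3.89009
RVP_blend = 3.89009^(1/1.25) = 2.965

2.965 psi


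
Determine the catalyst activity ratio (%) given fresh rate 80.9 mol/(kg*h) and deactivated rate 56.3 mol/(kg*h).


Activity (%) = (rate_used / rate_fresh) * 100
rate_used = 56.3, rate_fresh = 80.9
= (56.3 / 80.9) * 100
= 0.6959 * 100 = 69.59

69.59 %


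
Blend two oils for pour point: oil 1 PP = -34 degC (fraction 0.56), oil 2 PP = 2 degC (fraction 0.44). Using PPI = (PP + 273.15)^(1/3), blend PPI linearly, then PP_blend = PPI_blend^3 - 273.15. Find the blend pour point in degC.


PPI_1 = (-34 + 273.15)^(1/3) = 6.20712
PPI_2 = (2 + 273.15)^(1/3) = 6.504139
PPI_blend = 0.56 * 6.20712 + 0.44 * 6.504139 = 6.337808
PP_blend = 6.337808^3 - 273.15 = 254.5759 - 273.15 = -18.57

-18.57 degC


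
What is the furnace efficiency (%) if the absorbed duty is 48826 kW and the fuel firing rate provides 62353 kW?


Furnace efficiency = Q_absorbed / Q_fuel * 100
= 48826 / 62353 * 100 = 78.31

78.31 %


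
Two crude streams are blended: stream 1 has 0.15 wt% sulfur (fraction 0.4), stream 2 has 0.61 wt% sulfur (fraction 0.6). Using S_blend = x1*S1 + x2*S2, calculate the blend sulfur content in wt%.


Linear sulfur blending: S_blend = x1*S1 + x2*S2
Contribution 1: 0.4 * 0.15 = 0.06 wt%
Contribution 2: 0.6 * 0.61 = 0.366 wt%
S_blend = 0.06 + 0.366 = 0.426

0.426 wt%


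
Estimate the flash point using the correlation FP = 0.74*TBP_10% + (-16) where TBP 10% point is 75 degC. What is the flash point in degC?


FP = 0.74 * 75 + (-16) = 39.5

39.5 degC


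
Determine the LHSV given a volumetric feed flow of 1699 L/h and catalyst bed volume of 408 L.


LHSV = volumetric feed rate / catalyst volume
= 1699 L/h / 408 L
= 4.164 h^-1

4.164 h^-1


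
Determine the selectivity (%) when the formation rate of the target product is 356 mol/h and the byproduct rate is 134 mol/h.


Selectivity = desired / (desired + undesired) * 100
Total products = 356 + 134 = 490 mol/h
S = 356 / 490 * 100
= 0.7265 * 100
= 72.65 %

72.65 %


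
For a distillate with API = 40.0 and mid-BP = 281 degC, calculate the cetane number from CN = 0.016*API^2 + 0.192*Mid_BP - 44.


CN = 0.016 * 40.0^2 + 0.192 * 281 - 44
CN = 25.6 + 53.952 - 44 = 35.552

35.552


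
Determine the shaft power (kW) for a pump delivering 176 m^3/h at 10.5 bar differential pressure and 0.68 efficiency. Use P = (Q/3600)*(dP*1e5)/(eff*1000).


Q = 176 / 3600 = 0.0488889 m^3/s
P = 0.0488889 * (10.5 * 1e5) / 0.68 / 1000 = 75.49

75.49 kW


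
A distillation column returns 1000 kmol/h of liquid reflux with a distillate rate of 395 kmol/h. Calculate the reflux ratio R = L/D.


Reflux ratio definition: R = L / D (liquid returned / distillate withdrawn)
L = 1000 kmol/h, D = 395 kmol/h
R = 1000 / 395 = 2.532

2.532


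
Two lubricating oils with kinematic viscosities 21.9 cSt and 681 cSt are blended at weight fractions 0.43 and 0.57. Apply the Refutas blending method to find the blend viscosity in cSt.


Refutas method: VBN_i = 14.534*ln(ln(visc_i + 0.8)) + 10.975, blended linearly by mass fraction; since VBN is linear in VBI_i = ln(ln(visc_i + 0.8)) and the fractions sum to 1, blend VBI directly: visc = exp(exp(VBI_blend)) - 0.8
VBI_1 = ln(ln(21.9 + 0.8)) = 1.13859
VBI_2 = ln(ln(681 + 0.8)) = 1.8756
VBI_blend = 0.43 * 1.13859 + 0.57 * 1.8756 = 1.55869
visc_blend = exp(exp(1.55869)) - 0.8 = 115.1

115.1 cSt


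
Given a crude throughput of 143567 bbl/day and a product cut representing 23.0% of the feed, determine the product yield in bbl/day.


Crude throughput = 143567 bbl/day
Fraction yield = 23.0%
yield = throughput * fraction / 100
yield = 143567 * 23.0 / 100 = 33020.41

33020.41 bbl/day


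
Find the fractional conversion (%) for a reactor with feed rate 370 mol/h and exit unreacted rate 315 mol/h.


X = (F_in - F_out) / F_in * 100
Moles reacted = 370 - 315 = 55
X = 55 / 370 * 100
= 0.1486 * 100
= 14.86 %

14.86 %


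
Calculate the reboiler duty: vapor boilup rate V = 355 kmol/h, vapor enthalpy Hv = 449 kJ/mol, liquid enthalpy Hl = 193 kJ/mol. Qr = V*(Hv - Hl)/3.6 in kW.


Qr = 355 * (449 - 193) / 3.6 = 355 * 256 / 3.6 = 25240

25240 kW


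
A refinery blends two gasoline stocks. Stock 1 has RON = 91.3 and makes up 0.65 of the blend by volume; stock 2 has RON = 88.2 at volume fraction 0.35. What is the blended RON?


Linear blending: RON_blend = sum(vi * RONi)
Contribution 1: 0.65 * 91.3 = 59.345
Contribution 2: 0.35 * 88.2 = 30.87
RON_blend = 59.345 + 30.87 = 90.215

90.215


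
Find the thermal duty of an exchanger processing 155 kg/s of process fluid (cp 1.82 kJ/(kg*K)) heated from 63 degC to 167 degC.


Q = m_dot * cp * delta_T
delta_T = 167 - 63 = 104 K
Q = 155 * 1.82 * 104
= 282.1 * 104
= 29338.4 kW

29338.4 kW


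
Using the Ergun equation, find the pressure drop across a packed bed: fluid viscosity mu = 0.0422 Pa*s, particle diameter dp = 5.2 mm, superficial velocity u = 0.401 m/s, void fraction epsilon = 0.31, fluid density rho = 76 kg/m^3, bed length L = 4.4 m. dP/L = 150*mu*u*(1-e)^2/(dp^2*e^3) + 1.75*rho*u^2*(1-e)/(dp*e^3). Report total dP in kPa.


dp = 5.2 mm = 0.0052 m
Viscous term = 150*0.0422*0.401*(1-0.31)^2 / (0.0052^2*0.31^3) = 1500220
Inertial term = 1.75*76*0.401^2*(1-0.31) / (0.0052*0.31^3) = 95257.9
dP/L = 1500220 + 95257.9 = 1595480 Pa/m
dP = 1595480 * 4.4 / 1000 = 7020 kPa

7020 kPa


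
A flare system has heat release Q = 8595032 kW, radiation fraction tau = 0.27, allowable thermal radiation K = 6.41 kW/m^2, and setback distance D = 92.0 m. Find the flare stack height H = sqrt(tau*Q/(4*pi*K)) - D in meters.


tau*Q/(4*pi*K) = 0.27 * 8595032 / (4 * pi * 6.41) = 28810
sqrt(28810) = 169.735
H = 169.735 - 92.0 = 77.74

77.74 m


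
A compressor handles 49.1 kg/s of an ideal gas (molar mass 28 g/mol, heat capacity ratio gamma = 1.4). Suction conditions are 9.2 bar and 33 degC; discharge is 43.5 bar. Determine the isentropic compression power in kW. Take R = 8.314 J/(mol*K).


Isentropic work: W = m*(gamma/(gamma-1))*(R*T1/MW)*((P2/P1)^((gamma-1)/gamma) - 1)
T1 = 33 + 273.15 = 306.15 K
Pressure ratio = 43.5 / 9.2 = 4.72826
Exponent = (1.4 - 1)/1.4 = 0.285714
(P2/P1)^exp - 1 = 4.72826^0.285714 - 1 = 0.558733
W = 49.1 * 1.4 / 0.4 * 8.314 * 306.15 / 28 * 0.558733 = 8729

8729 kW


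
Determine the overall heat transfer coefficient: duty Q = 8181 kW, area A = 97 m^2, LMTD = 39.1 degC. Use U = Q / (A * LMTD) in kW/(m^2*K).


From Q = U*A*LMTD, U = Q / (A * LMTD)
U = 8181 / (97 * 39.1) = 8181 / 3792.7 = 2.157

2.157 kW/(m^2*K)


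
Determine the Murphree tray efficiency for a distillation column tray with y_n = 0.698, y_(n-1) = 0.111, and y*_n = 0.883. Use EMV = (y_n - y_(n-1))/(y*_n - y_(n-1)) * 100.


Murphree vapor efficiency: EMV = (y_n - y_(n-1)) / (y*_n - y_(n-1)) * 100
EMV = (0.698 - 0.111) / (0.883 - 0.111) * 100 = 0.587 / 0.772 * 100 = 76.04

76.04 %


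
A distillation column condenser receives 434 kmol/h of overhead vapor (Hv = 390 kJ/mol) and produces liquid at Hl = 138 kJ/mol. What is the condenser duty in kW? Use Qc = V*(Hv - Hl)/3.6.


Qc = 434 * (390 - 138) / 3.6 = 434 * 252 / 3.6 = 30380

30380 kW


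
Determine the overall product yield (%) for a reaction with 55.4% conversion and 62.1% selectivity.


Overall yield = conversion (%) * selectivity (%) / 100
Conversion = 55.4%, Selectivity = 62.1%
Y = 55.4 * 62.1 / 100
= 34.4034 %

34.4034 %


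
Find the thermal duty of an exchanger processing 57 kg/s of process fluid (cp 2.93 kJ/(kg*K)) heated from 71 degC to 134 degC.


Q = m_dot * cp * delta_T
delta_T = 134 - 71 = 63 K
Q = 57 * 2.93 * 63
= 167.01 * 63
= 10521.63 kW

10521.63 kW


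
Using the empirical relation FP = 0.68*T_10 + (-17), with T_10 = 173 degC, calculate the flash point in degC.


FP = 0.68 * 173 + (-17) = 100.64

100.64 degC


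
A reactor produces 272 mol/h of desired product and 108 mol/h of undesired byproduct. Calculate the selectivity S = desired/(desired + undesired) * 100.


Selectivity = desired / (desired + undesired) * 100
Total products = 272 + 108 = 380 mol/h
S = 272 / 380 * 100
= 0.7158 * 100
= 71.58 %

71.58 %


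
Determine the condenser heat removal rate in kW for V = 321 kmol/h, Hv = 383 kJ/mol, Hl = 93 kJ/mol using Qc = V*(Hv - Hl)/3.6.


Qc = 321 * (383 - 93) / 3.6 = 321 * 290 / 3.6 = 25860

25860 kW


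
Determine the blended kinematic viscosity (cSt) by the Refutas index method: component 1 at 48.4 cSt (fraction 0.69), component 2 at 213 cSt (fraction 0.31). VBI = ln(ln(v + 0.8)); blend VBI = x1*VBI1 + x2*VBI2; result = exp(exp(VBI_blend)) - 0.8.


Refutas method: VBN_i = 14.534*ln(ln(visc_i + 0.8)) + 10.975, blended linearly by mass fraction; since VBN is linear in VBI_i = ln(ln(visc_i + 0.8)) and the fractions sum to 1, blend VBI directly: visc = exp(exp(VBI_blend)) - 0.8
VBI_1 = ln(ln(48.4 + 0.8)) = 1.35992
VBI_2 = ln(ln(213 + 0.8)) = 1.6799
VBI_blend = 0.69 * 1.35992 + 0.31 * 1.6799 = 1.45911
visc_blend = exp(exp(1.45911)) - 0.8 = 73.06

73.06 cSt


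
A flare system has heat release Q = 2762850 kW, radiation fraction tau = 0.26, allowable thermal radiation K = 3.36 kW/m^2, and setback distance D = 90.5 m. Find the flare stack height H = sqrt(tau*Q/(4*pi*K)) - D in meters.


tau*Q/(4*pi*K) = 0.26 * 2762850 / (4 * pi * 3.36) = 17013
sqrt(17013) = 130.434
H = 130.434 - 90.5 = 39.93

39.93 m


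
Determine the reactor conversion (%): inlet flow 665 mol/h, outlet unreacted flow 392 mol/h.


X = (F_in - F_out) / F_in * 100
Moles reacted = 665 - 392 = 273
X = 273 / 665 * 100
= 0.4105 * 100
= 41.05 %

41.05 %


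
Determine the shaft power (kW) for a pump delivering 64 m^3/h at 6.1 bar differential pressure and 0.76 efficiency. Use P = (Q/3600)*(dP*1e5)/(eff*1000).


Q = 64 / 3600 = 0.0177778 m^3/s
P = 0.0177778 * (6.1 * 1e5) / 0.76 / 1000 = 14.27

14.27 kW


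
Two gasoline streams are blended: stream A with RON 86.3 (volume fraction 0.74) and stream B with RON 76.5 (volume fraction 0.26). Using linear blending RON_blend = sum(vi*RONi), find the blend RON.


Linear blending: RON_blend = sum(vi * RONi)
Contribution 1: 0.74 * 86.3 = 63.862
Contribution 2: 0.26 * 76.5 = 19.89
RON_blend = 63.862 + 19.89 = 83.752

83.752


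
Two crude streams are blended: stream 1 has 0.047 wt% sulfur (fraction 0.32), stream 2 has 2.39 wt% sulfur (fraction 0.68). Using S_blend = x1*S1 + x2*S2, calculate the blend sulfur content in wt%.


Linear sulfur blending: S_blend = x1*S1 + x2*S2
Contribution 1: 0.32 * 0.047 = 0.01504 wt%
Contribution 2: 0.68 * 2.39 = 1.6252 wt%
S_blend = 0.01504 + 1.6252 = 1.64024

1.64024 wt%


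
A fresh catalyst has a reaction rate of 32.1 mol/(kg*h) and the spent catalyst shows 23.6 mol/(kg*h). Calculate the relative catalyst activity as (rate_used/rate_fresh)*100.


Activity (%) = (rate_used / rate_fresh) * 100
rate_used = 23.6, rate_fresh = 32.1
= (23.6 / 32.1) * 100
= 0.7352 * 100 = 73.52

73.52 %


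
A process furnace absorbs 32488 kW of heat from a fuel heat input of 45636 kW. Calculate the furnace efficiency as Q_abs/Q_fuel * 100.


Furnace efficiency = Q_absorbed / Q_fuel * 100
= 32488 / 45636 * 100 = 71.19

71.19 %


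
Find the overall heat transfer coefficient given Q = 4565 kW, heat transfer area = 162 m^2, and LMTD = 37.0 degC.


From Q = U*A*LMTD, U = Q / (A * LMTD)
U = 4565 / (162 * 37.0) = 4565 / 5994 = 0.7616

0.7616 kW/(m^2*K)


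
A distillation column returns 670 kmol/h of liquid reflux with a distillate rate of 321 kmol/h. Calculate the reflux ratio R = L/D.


Reflux ratio definition: R = L / D (liquid returned / distillate withdrawn)
L = 670 kmol/h, D = 321 kmol/h
R = 670 / 321 = 2.087

2.087


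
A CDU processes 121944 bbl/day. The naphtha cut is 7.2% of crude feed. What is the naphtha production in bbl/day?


Crude throughput = 121944 bbl/day
Fraction yield = 7.2%
yield = throughput * fraction / 100
yield = 121944 * 7.2 / 100 = 8779.968

8779.968 bbl/day


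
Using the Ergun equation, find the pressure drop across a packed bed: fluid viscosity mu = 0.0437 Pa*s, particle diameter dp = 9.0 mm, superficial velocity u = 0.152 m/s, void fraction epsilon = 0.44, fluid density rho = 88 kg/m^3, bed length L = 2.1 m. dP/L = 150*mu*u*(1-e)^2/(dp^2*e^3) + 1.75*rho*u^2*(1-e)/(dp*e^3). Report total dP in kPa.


dp = 9.0 mm = 0.009 m
Viscous term = 150*0.0437*0.152*(1-0.44)^2 / (0.009^2*0.44^3) = 45284.5
Inertial term = 1.75*88*0.152^2*(1-0.44) / (0.009*0.44^3) = 2598.93
dP/L = 45284.5 + 2598.93 = 47883.4 Pa/m
dP = 47883.4 * 2.1 / 1000 = 100.6 kPa

100.6 kPa


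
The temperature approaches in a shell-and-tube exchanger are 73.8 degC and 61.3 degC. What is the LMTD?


LMTD = (dT1 - dT2) / ln(dT1/dT2)
= (73.8 - 61.3) / ln(73.8 / 61.3) = 12.5 / 0.185579 = 67.36

67.36 degC


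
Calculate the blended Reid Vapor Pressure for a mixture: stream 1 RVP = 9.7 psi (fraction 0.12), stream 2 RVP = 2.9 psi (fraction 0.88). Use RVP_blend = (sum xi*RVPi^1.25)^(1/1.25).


Chevron index: RVP_blend = (sum xi*RVPi^1.25)^(1/1.25)
RVP^1.25 terms: 0.12 * 9.7^1.25 + 0.88 * 2.9^1.25 = 5.38449
RVP_blend = 5.38449^(1/1.25) = 3.845

3.845 psi


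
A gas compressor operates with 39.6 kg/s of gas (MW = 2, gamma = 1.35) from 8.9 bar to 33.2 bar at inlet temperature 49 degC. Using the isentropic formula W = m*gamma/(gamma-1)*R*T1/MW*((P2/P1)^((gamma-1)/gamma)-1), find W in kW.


Isentropic work: W = m*(gamma/(gamma-1))*(R*T1/MW)*((P2/P1)^((gamma-1)/gamma) - 1)
T1 = 49 + 273.15 = 322.15 K
Pressure ratio = 33.2 / 8.9 = 3.73034
Exponent = (1.35 - 1)/1.35 = 0.259259
(P2/P1)^exp - 1 = 3.73034^0.259259 - 1 = 0.406795
W = 39.6 * 1.35 / 0.35 * 8.314 * 322.15 / 2 * 0.406795 = 83210

83210 kW


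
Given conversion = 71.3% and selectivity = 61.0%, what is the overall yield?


Overall yield = conversion (%) * selectivity (%) / 100
Conversion = 71.3%, Selectivity = 61.0%
Y = 71.3 * 61.0 / 100
= 43.493 %

43.493 %


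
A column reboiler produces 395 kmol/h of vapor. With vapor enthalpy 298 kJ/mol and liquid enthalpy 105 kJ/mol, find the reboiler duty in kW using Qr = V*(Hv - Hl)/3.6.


Qr = 395 * (298 - 105) / 3.6 = 395 * 193 / 3.6 = 21180

21180 kW


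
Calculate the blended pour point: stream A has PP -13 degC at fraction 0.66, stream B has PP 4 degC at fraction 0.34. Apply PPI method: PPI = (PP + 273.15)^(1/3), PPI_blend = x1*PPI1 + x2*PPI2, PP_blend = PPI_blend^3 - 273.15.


PPI_1 = (-13 + 273.15)^(1/3) = 6.383731
PPI_2 = (4 + 273.15)^(1/3) = 6.51986
PPI_blend = 0.66 * 6.383731 + 0.34 * 6.51986 = 6.430015
PP_blend = 6.430015^3 - 273.15 = 265.8496 - 273.15 = -7.3

-7.3 degC


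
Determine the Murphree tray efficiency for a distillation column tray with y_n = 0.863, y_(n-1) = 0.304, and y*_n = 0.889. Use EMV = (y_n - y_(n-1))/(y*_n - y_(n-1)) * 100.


Murphree vapor efficiency: EMV = (y_n - y_(n-1)) / (y*_n - y_(n-1)) * 100
EMV = (0.863 - 0.304) / (0.889 - 0.304) * 100 = 0.559 / 0.585 * 100 = 95.56

95.56 %


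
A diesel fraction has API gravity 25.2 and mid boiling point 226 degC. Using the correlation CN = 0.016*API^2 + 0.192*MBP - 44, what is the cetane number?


CN = 0.016 * 25.2^2 + 0.192 * 226 - 44
CN = 10.16064 + 43.392 - 44 = 9.55264

9.55264


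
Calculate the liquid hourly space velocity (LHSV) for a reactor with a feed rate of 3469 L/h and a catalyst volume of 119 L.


LHSV = volumetric feed rate / catalyst volume
= 3469 L/h / 119 L
= 29.15 h^-1

29.15 h^-1


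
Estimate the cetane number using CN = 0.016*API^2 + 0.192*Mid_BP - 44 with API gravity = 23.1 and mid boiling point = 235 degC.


CN = 0.016 * 23.1^2 + 0.192 * 235 - 44
CN = 8.53776 + 45.12 - 44 = 9.65776

9.65776


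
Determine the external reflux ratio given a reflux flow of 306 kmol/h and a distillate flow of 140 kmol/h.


Reflux ratio definition: R = L / D (liquid returned / distillate withdrawn)
L = 306 kmol/h, D = 140 kmol/h
R = 306 / 140 = 2.186

2.186


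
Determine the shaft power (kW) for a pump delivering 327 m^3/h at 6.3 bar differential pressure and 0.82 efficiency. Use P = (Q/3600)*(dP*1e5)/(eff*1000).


Q = 327 / 3600 = 0.0908333 m^3/s
P = 0.0908333 * (6.3 * 1e5) / 0.82 / 1000 = 69.79

69.79 kW


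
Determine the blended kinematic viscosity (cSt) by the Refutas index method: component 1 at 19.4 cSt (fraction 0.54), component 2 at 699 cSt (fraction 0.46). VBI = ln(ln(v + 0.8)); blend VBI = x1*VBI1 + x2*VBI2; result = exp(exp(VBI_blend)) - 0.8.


Refutas method: VBN_i = 14.534*ln(ln(visc_i + 0.8)) + 10.975, blended linearly by mass fraction; since VBN is linear in VBI_i = ln(ln(visc_i + 0.8)) and the fractions sum to 1, blend VBI directly: visc = exp(exp(VBI_blend)) - 0.8
VBI_1 = ln(ln(19.4 + 0.8)) = 1.1005
VBI_2 = ln(ln(699 + 0.8)) = 1.87959
VBI_blend = 0.54 * 1.1005 + 0.46 * 1.87959 = 1.45888
visc_blend = exp(exp(1.45888)) - 0.8 = 72.98

72.98 cSt


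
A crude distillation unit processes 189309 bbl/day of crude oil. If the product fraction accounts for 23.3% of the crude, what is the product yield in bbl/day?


Crude throughput = 189309 bbl/day
Fraction yield = 23.3%
yield = throughput * fraction / 100
yield = 189309 * 23.3 / 100 = 44108.997

44108.997 bbl/day


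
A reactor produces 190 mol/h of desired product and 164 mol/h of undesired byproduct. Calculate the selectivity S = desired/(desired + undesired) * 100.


Selectivity = desired / (desired + undesired) * 100
Total products = 190 + 164 = 354 mol/h
S = 190 / 354 * 100
= 0.5367 * 100
= 53.67 %

53.67 %


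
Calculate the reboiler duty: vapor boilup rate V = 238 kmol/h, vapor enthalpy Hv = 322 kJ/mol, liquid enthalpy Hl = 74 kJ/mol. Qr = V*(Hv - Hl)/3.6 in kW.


Qr = 238 * (322 - 74) / 3.6 = 238 * 248 / 3.6 = 16400

16400 kW


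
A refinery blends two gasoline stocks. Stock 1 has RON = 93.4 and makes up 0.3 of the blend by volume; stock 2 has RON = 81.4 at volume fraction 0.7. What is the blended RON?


Linear blending: RON_blend = sum(vi * RONi)
Contribution 1: 0.3 * 93.4 = 28.02
Contribution 2: 0.7 * 81.4 = 56.98
RON_blend = 28.02 + 56.98 = 85

85


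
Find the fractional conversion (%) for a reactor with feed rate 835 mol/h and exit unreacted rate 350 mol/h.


X = (F_in - F_out) / F_in * 100
Moles reacted = 835 - 350 = 485
X = 485 / 835 * 100
= 0.5808 * 100
= 58.08 %

58.08 %


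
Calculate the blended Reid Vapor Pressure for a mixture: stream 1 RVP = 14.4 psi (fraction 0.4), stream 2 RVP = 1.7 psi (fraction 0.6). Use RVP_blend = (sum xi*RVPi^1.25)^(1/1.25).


Chevron index: RVP_blend = (sum xi*RVPi^1.25)^(1/1.25)
RVP^1.25 terms: 0.4 * 14.4^1.25 + 0.6 * 1.7^1.25 = 12.3852
RVP_blend = 12.3852^(1/1.25) = 7.487

7.487 psi


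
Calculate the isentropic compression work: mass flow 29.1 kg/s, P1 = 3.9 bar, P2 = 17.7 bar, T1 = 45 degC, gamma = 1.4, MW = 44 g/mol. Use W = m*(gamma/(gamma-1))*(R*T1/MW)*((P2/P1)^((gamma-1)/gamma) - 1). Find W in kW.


Isentropic work: W = m*(gamma/(gamma-1))*(R*T1/MW)*((P2/P1)^((gamma-1)/gamma) - 1)
T1 = 45 + 273.15 = 318.15 K
Pressure ratio = 17.7 / 3.9 = 4.53846
Exponent = (1.4 - 1)/1.4 = 0.285714
(P2/P1)^exp - 1 = 4.53846^0.285714 - 1 = 0.540593
W = 29.1 * 1.4 / 0.4 * 8.314 * 318.15 / 44 * 0.540593 = 3310

3310 kW


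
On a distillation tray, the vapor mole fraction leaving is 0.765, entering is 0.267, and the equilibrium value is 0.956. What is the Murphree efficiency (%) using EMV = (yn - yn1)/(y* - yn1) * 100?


Murphree vapor efficiency: EMV = (y_n - y_(n-1)) / (y*_n - y_(n-1)) * 100
EMV = (0.765 - 0.267) / (0.956 - 0.267) * 100 = 0.498 / 0.689 * 100 = 72.28

72.28 %


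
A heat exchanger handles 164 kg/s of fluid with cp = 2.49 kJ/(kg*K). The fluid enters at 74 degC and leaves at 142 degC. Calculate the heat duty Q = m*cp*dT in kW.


Q = m_dot * cp * delta_T
delta_T = 142 - 74 = 68 K
Q = 164 * 2.49 * 68
= 408.36 * 68
= 27768.48 kW

27768.48 kW


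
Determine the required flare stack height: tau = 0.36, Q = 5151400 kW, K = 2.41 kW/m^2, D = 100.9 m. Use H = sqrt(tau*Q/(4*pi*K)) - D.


tau*Q/(4*pi*K) = 0.36 * 5151400 / (4 * pi * 2.41) = 61235.2
sqrt(61235.2) = 247.457
H = 247.457 - 100.9 = 146.6

146.6 m


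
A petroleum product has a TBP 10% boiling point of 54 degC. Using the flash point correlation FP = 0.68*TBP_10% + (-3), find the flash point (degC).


FP = 0.68 * 54 + (-3) = 33.72

33.72 degC


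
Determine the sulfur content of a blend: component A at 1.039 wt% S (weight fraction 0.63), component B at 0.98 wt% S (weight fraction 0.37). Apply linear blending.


Linear sulfur blending: S_blend = x1*S1 + x2*S2
Contribution 1: 0.63 * 1.039 = 0.65457 wt%
Contribution 2: 0.37 * 0.98 = 0.3626 wt%
S_blend = 0.65457 + 0.3626 = 1.01717

1.01717 wt%


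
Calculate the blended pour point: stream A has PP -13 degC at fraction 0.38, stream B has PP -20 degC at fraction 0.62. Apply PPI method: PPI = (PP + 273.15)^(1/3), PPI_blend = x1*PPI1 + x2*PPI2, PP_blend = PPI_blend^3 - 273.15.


PPI_1 = (-13 + 273.15)^(1/3) = 6.383731
PPI_2 = (-20 + 273.15)^(1/3) = 6.325953
PPI_blend = 0.38 * 6.383731 + 0.62 * 6.325953 = 6.347909
PP_blend = 6.347909^3 - 273.15 = 255.795 - 273.15 = -17.35

-17.35 degC


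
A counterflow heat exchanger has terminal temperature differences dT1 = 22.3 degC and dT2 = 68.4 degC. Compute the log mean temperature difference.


LMTD = (dT1 - dT2) / ln(dT1/dT2)
= (22.3 - 68.4) / ln(22.3 / 68.4) = -46.1 / -1.12079 = 41.13

41.13 degC


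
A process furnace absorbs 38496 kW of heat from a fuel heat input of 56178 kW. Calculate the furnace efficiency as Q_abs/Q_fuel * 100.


Furnace efficiency = Q_absorbed / Q_fuel * 100
= 38496 / 56178 * 100 = 68.53

68.53 %


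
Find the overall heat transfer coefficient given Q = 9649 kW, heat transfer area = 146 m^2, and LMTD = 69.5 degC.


From Q = U*A*LMTD, U = Q / (A * LMTD)
U = 9649 / (146 * 69.5) = 9649 / 10147 = 0.9509

0.9509 kW/(m^2*K)


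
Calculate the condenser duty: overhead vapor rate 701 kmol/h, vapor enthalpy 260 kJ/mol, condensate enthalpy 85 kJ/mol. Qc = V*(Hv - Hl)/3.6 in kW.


Qc = 701 * (260 - 85) / 3.6 = 701 * 175 / 3.6 = 34080

34080 kW


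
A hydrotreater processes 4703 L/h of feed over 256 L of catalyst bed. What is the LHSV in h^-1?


LHSV = volumetric feed rate / catalyst volume
= 4703 L/h / 256 L
= 18.37 h^-1

18.37 h^-1


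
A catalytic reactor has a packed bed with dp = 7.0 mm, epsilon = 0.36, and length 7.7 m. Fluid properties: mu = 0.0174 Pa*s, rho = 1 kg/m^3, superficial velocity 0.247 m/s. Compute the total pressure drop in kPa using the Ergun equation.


dp = 7.0 mm = 0.007 m
Viscous term = 150*0.0174*0.247*(1-0.36)^2 / (0.007^2*0.36^3) = 115503
Inertial term = 1.75*1*0.247^2*(1-0.36) / (0.007*0.36^3) = 209.222
dP/L = 115503 + 209.222 = 115712 Pa/m
dP = 115712 * 7.7 / 1000 = 891.0 kPa

891.0 kPa


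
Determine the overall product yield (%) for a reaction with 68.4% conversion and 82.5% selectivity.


Overall yield = conversion (%) * selectivity (%) / 100
Conversion = 68.4%, Selectivity = 82.5%
Y = 68.4 * 82.5 / 100
= 56.43 %

56.43 %


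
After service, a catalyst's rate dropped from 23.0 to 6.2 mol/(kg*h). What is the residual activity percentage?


Activity (%) = (rate_used / rate_fresh) * 100
rate_used = 6.2, rate_fresh = 23.0
= (6.2 / 23.0) * 100
= 0.2696 * 100 = 26.96

26.96 %


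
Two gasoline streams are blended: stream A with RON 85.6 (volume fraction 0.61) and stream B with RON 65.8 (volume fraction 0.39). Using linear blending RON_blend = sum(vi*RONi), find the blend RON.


Linear blending: RON_blend = sum(vi * RONi)
Contribution 1: 0.61 * 85.6 = 52.216
Contribution 2: 0.39 * 65.8 = 25.662
RON_blend = 52.216 + 25.662 = 77.878

77.878


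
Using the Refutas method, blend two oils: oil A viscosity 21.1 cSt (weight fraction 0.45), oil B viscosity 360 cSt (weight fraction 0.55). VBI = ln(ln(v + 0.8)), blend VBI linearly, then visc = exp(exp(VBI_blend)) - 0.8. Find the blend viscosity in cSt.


Refutas method: VBN_i = 14.534*ln(ln(visc_i + 0.8)) + 10.975, blended linearly by mass fraction; since VBN is linear in VBI_i = ln(ln(visc_i + 0.8)) and the fractions sum to 1, blend VBI directly: visc = exp(exp(VBI_blend)) - 0.8
VBI_1 = ln(ln(21.1 + 0.8)) = 1.12703
VBI_2 = ln(ln(360 + 0.8)) = 1.77297
VBI_blend = 0.45 * 1.12703 + 0.55 * 1.77297 = 1.4823
visc_blend = exp(exp(1.4823)) - 0.8 = 80.90

80.90 cSt


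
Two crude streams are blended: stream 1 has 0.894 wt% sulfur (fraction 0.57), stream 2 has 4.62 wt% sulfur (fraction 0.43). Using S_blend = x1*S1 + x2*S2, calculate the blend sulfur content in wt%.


Linear sulfur blending: S_blend = x1*S1 + x2*S2
Contribution 1: 0.57 * 0.894 = 0.50958 wt%
Contribution 2: 0.43 * 4.62 = 1.9866 wt%
S_blend = 0.50958 + 1.9866 = 2.49618

2.49618 wt%
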